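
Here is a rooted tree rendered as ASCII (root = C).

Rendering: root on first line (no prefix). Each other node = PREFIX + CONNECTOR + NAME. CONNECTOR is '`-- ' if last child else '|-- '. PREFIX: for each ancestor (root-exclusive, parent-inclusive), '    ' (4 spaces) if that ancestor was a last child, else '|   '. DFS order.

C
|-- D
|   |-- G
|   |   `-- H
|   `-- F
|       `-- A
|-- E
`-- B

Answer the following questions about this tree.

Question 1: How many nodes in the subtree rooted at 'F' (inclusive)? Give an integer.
Subtree rooted at F contains: A, F
Count = 2

Answer: 2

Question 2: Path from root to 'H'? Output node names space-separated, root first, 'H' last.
Answer: C D G H

Derivation:
Walk down from root: C -> D -> G -> H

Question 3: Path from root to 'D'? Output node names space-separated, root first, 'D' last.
Answer: C D

Derivation:
Walk down from root: C -> D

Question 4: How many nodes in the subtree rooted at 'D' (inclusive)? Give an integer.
Answer: 5

Derivation:
Subtree rooted at D contains: A, D, F, G, H
Count = 5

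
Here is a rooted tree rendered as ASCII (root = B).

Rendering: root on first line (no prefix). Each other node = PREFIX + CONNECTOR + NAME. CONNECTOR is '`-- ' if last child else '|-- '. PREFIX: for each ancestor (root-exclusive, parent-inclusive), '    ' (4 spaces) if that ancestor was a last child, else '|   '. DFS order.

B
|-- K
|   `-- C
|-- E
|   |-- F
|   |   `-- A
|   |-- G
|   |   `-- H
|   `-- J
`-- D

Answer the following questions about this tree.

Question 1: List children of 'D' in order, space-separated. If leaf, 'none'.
Answer: none

Derivation:
Node D's children (from adjacency): (leaf)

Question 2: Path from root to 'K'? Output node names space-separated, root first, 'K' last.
Answer: B K

Derivation:
Walk down from root: B -> K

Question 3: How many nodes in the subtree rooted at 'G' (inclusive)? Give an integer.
Answer: 2

Derivation:
Subtree rooted at G contains: G, H
Count = 2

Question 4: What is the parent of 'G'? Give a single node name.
Answer: E

Derivation:
Scan adjacency: G appears as child of E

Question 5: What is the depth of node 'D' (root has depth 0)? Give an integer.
Answer: 1

Derivation:
Path from root to D: B -> D
Depth = number of edges = 1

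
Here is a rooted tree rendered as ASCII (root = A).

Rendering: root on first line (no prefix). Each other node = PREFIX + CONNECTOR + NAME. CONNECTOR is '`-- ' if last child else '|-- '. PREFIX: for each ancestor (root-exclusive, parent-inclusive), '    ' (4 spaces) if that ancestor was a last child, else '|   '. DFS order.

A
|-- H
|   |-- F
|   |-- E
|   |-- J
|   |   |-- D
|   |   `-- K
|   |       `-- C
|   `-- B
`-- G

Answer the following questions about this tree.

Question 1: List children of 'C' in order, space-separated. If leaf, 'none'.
Node C's children (from adjacency): (leaf)

Answer: none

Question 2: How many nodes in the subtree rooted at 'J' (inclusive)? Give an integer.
Subtree rooted at J contains: C, D, J, K
Count = 4

Answer: 4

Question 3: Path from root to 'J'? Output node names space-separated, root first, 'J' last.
Walk down from root: A -> H -> J

Answer: A H J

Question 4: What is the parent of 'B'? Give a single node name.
Answer: H

Derivation:
Scan adjacency: B appears as child of H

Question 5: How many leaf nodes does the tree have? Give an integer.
Leaves (nodes with no children): B, C, D, E, F, G

Answer: 6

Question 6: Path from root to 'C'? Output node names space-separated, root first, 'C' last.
Walk down from root: A -> H -> J -> K -> C

Answer: A H J K C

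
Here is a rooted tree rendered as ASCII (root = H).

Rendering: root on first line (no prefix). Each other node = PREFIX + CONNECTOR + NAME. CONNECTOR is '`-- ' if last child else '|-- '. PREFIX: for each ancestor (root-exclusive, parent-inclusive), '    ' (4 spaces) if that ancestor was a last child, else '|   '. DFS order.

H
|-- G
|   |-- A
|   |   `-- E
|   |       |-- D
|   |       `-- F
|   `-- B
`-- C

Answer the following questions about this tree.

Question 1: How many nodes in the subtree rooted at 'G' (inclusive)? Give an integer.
Subtree rooted at G contains: A, B, D, E, F, G
Count = 6

Answer: 6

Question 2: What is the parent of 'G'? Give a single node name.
Answer: H

Derivation:
Scan adjacency: G appears as child of H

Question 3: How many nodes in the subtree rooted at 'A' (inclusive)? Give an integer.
Subtree rooted at A contains: A, D, E, F
Count = 4

Answer: 4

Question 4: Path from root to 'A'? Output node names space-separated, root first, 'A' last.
Answer: H G A

Derivation:
Walk down from root: H -> G -> A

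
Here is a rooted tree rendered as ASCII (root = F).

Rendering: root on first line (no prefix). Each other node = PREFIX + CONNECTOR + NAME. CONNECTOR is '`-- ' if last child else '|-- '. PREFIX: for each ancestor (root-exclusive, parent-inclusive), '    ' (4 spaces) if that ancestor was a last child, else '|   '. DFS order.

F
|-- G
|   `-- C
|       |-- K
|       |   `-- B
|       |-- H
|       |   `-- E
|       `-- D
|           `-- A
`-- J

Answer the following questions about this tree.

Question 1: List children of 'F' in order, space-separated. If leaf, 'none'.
Answer: G J

Derivation:
Node F's children (from adjacency): G, J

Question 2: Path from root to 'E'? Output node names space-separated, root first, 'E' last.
Answer: F G C H E

Derivation:
Walk down from root: F -> G -> C -> H -> E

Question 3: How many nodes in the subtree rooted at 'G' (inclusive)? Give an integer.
Answer: 8

Derivation:
Subtree rooted at G contains: A, B, C, D, E, G, H, K
Count = 8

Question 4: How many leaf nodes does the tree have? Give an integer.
Answer: 4

Derivation:
Leaves (nodes with no children): A, B, E, J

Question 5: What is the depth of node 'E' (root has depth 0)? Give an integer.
Path from root to E: F -> G -> C -> H -> E
Depth = number of edges = 4

Answer: 4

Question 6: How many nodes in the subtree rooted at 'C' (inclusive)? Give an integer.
Subtree rooted at C contains: A, B, C, D, E, H, K
Count = 7

Answer: 7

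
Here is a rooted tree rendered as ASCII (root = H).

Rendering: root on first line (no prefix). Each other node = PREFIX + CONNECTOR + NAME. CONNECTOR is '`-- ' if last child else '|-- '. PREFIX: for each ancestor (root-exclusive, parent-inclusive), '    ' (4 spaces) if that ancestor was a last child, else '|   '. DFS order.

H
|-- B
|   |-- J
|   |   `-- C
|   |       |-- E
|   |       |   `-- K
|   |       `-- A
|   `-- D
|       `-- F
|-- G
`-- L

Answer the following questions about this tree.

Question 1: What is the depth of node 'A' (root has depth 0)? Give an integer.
Answer: 4

Derivation:
Path from root to A: H -> B -> J -> C -> A
Depth = number of edges = 4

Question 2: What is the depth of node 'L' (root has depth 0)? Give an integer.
Path from root to L: H -> L
Depth = number of edges = 1

Answer: 1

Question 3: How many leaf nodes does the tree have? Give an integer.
Leaves (nodes with no children): A, F, G, K, L

Answer: 5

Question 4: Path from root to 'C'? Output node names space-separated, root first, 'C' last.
Answer: H B J C

Derivation:
Walk down from root: H -> B -> J -> C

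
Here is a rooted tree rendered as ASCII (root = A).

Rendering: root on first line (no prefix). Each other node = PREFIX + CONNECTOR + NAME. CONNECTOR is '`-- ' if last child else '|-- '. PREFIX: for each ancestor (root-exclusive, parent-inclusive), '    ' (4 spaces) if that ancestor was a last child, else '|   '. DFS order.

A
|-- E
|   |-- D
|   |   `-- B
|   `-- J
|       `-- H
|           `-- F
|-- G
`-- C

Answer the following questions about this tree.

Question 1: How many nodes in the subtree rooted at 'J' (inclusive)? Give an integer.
Answer: 3

Derivation:
Subtree rooted at J contains: F, H, J
Count = 3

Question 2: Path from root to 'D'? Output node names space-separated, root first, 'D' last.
Walk down from root: A -> E -> D

Answer: A E D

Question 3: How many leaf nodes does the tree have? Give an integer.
Answer: 4

Derivation:
Leaves (nodes with no children): B, C, F, G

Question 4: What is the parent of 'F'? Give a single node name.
Answer: H

Derivation:
Scan adjacency: F appears as child of H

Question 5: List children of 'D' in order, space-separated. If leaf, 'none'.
Node D's children (from adjacency): B

Answer: B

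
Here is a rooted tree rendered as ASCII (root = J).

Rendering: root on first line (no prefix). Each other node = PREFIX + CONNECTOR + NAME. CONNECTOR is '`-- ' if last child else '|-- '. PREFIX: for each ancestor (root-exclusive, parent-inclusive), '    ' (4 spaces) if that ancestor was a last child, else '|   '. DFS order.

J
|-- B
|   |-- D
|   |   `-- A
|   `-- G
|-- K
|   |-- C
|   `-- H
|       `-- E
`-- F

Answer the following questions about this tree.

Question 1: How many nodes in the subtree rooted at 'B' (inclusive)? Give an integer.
Subtree rooted at B contains: A, B, D, G
Count = 4

Answer: 4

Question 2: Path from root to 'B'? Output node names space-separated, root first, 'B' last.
Answer: J B

Derivation:
Walk down from root: J -> B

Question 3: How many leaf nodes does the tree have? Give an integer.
Leaves (nodes with no children): A, C, E, F, G

Answer: 5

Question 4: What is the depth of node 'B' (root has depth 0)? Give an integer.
Answer: 1

Derivation:
Path from root to B: J -> B
Depth = number of edges = 1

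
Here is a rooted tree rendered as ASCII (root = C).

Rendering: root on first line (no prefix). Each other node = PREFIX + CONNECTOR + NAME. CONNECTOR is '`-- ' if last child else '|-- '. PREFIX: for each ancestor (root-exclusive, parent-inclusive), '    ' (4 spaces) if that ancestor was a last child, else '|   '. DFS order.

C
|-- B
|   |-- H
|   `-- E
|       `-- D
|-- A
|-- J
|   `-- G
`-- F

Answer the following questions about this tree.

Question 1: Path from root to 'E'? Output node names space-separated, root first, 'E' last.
Answer: C B E

Derivation:
Walk down from root: C -> B -> E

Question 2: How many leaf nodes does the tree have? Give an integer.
Answer: 5

Derivation:
Leaves (nodes with no children): A, D, F, G, H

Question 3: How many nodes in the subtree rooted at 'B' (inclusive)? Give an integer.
Subtree rooted at B contains: B, D, E, H
Count = 4

Answer: 4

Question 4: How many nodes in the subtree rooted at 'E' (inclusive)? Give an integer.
Subtree rooted at E contains: D, E
Count = 2

Answer: 2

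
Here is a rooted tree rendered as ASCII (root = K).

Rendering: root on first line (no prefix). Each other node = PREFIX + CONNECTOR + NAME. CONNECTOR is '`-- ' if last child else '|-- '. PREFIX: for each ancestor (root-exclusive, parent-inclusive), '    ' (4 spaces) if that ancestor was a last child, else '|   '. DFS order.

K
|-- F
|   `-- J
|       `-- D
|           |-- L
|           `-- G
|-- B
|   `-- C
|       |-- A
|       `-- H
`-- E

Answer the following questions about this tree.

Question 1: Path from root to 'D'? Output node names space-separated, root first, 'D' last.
Answer: K F J D

Derivation:
Walk down from root: K -> F -> J -> D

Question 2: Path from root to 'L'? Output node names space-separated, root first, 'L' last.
Answer: K F J D L

Derivation:
Walk down from root: K -> F -> J -> D -> L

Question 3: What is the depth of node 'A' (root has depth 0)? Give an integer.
Path from root to A: K -> B -> C -> A
Depth = number of edges = 3

Answer: 3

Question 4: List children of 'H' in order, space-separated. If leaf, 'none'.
Answer: none

Derivation:
Node H's children (from adjacency): (leaf)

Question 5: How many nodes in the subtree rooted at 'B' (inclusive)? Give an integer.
Answer: 4

Derivation:
Subtree rooted at B contains: A, B, C, H
Count = 4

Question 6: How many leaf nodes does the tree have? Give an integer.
Leaves (nodes with no children): A, E, G, H, L

Answer: 5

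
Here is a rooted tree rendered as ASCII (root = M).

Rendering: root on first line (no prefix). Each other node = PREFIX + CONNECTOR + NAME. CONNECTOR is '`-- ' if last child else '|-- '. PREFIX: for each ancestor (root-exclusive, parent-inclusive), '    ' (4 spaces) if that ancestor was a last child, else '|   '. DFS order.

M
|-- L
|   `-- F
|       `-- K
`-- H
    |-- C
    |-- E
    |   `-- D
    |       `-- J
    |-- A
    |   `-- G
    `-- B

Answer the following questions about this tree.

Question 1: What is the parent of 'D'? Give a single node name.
Scan adjacency: D appears as child of E

Answer: E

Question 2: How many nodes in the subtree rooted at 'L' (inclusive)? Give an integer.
Subtree rooted at L contains: F, K, L
Count = 3

Answer: 3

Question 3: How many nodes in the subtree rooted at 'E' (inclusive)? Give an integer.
Subtree rooted at E contains: D, E, J
Count = 3

Answer: 3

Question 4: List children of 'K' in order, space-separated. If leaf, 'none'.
Answer: none

Derivation:
Node K's children (from adjacency): (leaf)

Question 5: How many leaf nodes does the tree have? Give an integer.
Answer: 5

Derivation:
Leaves (nodes with no children): B, C, G, J, K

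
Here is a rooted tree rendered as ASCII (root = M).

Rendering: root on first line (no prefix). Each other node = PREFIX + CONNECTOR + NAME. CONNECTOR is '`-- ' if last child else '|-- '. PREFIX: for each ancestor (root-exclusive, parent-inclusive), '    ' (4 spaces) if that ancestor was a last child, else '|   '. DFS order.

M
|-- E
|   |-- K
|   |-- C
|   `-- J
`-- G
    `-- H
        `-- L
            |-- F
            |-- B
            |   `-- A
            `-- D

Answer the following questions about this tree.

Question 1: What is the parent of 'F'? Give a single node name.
Answer: L

Derivation:
Scan adjacency: F appears as child of L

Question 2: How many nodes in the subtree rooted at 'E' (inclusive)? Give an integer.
Subtree rooted at E contains: C, E, J, K
Count = 4

Answer: 4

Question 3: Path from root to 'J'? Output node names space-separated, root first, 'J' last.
Walk down from root: M -> E -> J

Answer: M E J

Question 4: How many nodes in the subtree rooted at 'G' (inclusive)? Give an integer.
Subtree rooted at G contains: A, B, D, F, G, H, L
Count = 7

Answer: 7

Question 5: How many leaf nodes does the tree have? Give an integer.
Leaves (nodes with no children): A, C, D, F, J, K

Answer: 6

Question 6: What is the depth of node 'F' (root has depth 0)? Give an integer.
Path from root to F: M -> G -> H -> L -> F
Depth = number of edges = 4

Answer: 4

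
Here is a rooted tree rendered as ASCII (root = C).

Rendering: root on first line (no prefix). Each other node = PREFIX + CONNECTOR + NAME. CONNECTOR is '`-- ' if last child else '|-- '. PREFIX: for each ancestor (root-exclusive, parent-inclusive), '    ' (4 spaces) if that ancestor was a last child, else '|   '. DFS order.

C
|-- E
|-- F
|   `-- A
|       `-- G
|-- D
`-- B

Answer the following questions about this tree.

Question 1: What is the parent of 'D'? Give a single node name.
Answer: C

Derivation:
Scan adjacency: D appears as child of C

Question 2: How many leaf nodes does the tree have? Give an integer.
Answer: 4

Derivation:
Leaves (nodes with no children): B, D, E, G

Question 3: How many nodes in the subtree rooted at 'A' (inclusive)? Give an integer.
Subtree rooted at A contains: A, G
Count = 2

Answer: 2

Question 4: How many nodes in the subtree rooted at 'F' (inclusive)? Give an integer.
Subtree rooted at F contains: A, F, G
Count = 3

Answer: 3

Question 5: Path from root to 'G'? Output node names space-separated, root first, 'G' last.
Answer: C F A G

Derivation:
Walk down from root: C -> F -> A -> G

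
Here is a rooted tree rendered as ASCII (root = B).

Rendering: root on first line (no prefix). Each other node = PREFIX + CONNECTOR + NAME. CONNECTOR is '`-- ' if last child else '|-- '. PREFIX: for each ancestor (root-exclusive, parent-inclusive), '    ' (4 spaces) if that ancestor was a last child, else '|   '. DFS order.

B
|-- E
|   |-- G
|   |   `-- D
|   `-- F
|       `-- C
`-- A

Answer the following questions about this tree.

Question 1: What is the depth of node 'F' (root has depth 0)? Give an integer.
Answer: 2

Derivation:
Path from root to F: B -> E -> F
Depth = number of edges = 2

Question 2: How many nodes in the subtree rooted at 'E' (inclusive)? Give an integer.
Subtree rooted at E contains: C, D, E, F, G
Count = 5

Answer: 5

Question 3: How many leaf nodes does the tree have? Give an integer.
Leaves (nodes with no children): A, C, D

Answer: 3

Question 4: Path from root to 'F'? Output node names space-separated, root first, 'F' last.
Walk down from root: B -> E -> F

Answer: B E F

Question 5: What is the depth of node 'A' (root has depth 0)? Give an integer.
Path from root to A: B -> A
Depth = number of edges = 1

Answer: 1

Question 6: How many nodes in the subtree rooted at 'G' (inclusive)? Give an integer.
Subtree rooted at G contains: D, G
Count = 2

Answer: 2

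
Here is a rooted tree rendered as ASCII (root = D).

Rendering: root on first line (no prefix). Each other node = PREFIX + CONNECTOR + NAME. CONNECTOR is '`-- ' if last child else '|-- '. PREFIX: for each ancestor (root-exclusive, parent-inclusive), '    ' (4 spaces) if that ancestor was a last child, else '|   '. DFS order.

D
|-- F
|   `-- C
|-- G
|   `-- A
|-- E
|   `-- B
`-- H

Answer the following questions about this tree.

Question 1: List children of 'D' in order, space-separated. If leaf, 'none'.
Node D's children (from adjacency): F, G, E, H

Answer: F G E H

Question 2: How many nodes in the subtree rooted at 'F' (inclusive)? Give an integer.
Answer: 2

Derivation:
Subtree rooted at F contains: C, F
Count = 2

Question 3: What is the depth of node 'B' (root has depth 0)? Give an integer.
Path from root to B: D -> E -> B
Depth = number of edges = 2

Answer: 2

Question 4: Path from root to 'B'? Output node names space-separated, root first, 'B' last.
Walk down from root: D -> E -> B

Answer: D E B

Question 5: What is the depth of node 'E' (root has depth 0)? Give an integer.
Answer: 1

Derivation:
Path from root to E: D -> E
Depth = number of edges = 1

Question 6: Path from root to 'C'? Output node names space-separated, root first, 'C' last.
Walk down from root: D -> F -> C

Answer: D F C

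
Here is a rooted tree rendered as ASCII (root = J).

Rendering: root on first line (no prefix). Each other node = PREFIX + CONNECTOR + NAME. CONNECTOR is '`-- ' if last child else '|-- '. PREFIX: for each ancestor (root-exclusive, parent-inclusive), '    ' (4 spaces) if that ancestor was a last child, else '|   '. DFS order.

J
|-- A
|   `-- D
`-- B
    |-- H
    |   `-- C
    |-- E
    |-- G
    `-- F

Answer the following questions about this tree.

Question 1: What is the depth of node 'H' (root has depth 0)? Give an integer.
Path from root to H: J -> B -> H
Depth = number of edges = 2

Answer: 2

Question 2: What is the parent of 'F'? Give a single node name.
Answer: B

Derivation:
Scan adjacency: F appears as child of B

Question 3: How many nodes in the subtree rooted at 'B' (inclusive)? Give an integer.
Subtree rooted at B contains: B, C, E, F, G, H
Count = 6

Answer: 6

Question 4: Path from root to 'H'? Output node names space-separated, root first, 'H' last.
Answer: J B H

Derivation:
Walk down from root: J -> B -> H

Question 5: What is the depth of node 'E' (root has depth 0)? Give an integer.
Answer: 2

Derivation:
Path from root to E: J -> B -> E
Depth = number of edges = 2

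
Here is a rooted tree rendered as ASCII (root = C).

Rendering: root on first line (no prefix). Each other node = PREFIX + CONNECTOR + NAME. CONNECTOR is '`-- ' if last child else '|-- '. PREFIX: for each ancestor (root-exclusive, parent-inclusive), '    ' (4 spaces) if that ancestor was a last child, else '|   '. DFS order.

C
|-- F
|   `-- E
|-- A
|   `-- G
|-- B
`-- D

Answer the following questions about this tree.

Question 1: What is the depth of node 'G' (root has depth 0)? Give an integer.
Answer: 2

Derivation:
Path from root to G: C -> A -> G
Depth = number of edges = 2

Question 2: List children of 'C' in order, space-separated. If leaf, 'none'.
Answer: F A B D

Derivation:
Node C's children (from adjacency): F, A, B, D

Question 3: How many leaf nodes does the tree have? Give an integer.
Leaves (nodes with no children): B, D, E, G

Answer: 4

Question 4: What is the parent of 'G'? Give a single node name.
Scan adjacency: G appears as child of A

Answer: A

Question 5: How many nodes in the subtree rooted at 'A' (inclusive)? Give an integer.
Subtree rooted at A contains: A, G
Count = 2

Answer: 2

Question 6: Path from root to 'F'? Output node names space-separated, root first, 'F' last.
Answer: C F

Derivation:
Walk down from root: C -> F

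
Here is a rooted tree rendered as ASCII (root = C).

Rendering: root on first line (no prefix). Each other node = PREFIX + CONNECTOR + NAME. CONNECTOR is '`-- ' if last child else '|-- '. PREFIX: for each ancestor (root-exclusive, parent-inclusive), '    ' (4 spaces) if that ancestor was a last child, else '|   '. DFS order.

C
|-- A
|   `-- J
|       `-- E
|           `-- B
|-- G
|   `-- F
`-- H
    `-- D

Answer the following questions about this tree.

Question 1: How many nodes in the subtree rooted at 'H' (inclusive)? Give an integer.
Answer: 2

Derivation:
Subtree rooted at H contains: D, H
Count = 2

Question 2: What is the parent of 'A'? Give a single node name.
Scan adjacency: A appears as child of C

Answer: C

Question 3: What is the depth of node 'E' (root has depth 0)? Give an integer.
Path from root to E: C -> A -> J -> E
Depth = number of edges = 3

Answer: 3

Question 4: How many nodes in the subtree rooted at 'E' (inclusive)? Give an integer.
Subtree rooted at E contains: B, E
Count = 2

Answer: 2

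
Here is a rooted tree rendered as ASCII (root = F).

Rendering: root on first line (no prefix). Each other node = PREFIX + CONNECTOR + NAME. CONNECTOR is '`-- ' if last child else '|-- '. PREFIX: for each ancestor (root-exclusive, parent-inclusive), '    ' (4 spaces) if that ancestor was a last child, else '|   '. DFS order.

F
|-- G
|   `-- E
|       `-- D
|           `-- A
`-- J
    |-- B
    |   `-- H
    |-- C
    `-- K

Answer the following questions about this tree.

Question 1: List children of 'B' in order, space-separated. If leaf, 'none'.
Node B's children (from adjacency): H

Answer: H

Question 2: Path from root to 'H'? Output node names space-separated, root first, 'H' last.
Walk down from root: F -> J -> B -> H

Answer: F J B H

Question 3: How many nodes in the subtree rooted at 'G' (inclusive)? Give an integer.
Subtree rooted at G contains: A, D, E, G
Count = 4

Answer: 4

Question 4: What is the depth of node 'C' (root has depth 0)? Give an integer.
Path from root to C: F -> J -> C
Depth = number of edges = 2

Answer: 2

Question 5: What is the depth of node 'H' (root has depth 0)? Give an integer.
Path from root to H: F -> J -> B -> H
Depth = number of edges = 3

Answer: 3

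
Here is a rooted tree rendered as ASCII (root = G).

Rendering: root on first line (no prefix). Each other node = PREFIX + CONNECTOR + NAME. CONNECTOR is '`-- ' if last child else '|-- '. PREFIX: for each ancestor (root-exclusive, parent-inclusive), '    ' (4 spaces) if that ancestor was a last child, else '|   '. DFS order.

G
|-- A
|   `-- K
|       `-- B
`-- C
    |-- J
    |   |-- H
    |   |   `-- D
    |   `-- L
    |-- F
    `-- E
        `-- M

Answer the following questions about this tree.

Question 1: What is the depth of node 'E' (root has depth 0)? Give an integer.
Path from root to E: G -> C -> E
Depth = number of edges = 2

Answer: 2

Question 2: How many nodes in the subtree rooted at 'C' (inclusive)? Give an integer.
Subtree rooted at C contains: C, D, E, F, H, J, L, M
Count = 8

Answer: 8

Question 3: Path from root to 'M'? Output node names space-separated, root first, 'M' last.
Answer: G C E M

Derivation:
Walk down from root: G -> C -> E -> M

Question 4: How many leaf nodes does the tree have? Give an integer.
Leaves (nodes with no children): B, D, F, L, M

Answer: 5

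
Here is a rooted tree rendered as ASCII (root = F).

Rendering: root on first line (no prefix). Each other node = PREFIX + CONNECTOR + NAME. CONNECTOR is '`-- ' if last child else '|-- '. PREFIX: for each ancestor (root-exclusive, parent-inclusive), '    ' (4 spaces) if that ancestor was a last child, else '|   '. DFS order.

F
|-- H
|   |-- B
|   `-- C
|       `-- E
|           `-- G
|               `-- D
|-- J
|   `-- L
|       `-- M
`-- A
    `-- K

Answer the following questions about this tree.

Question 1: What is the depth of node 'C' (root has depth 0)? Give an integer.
Path from root to C: F -> H -> C
Depth = number of edges = 2

Answer: 2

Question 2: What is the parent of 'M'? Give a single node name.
Scan adjacency: M appears as child of L

Answer: L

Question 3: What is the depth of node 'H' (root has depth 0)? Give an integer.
Path from root to H: F -> H
Depth = number of edges = 1

Answer: 1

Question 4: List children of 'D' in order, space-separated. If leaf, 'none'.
Node D's children (from adjacency): (leaf)

Answer: none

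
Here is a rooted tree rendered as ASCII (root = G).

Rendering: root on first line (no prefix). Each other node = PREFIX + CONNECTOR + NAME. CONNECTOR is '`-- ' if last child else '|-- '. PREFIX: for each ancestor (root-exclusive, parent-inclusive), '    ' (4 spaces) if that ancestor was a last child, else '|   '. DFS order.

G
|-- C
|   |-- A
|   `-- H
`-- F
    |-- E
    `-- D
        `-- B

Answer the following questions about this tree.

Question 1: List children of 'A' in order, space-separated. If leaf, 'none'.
Node A's children (from adjacency): (leaf)

Answer: none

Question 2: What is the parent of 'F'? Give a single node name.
Answer: G

Derivation:
Scan adjacency: F appears as child of G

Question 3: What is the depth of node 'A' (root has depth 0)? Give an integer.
Path from root to A: G -> C -> A
Depth = number of edges = 2

Answer: 2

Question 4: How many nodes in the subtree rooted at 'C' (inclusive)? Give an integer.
Subtree rooted at C contains: A, C, H
Count = 3

Answer: 3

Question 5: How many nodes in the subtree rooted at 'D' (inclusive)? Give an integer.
Subtree rooted at D contains: B, D
Count = 2

Answer: 2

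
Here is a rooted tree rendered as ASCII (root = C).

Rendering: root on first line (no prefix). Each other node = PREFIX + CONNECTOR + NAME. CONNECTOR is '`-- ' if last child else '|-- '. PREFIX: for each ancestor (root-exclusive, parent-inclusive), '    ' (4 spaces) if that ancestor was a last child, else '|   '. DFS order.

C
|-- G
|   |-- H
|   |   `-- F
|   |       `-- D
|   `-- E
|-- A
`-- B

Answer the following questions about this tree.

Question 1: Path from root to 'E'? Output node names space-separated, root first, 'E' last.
Answer: C G E

Derivation:
Walk down from root: C -> G -> E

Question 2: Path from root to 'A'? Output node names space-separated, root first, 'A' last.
Answer: C A

Derivation:
Walk down from root: C -> A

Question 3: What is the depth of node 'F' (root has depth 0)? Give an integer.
Path from root to F: C -> G -> H -> F
Depth = number of edges = 3

Answer: 3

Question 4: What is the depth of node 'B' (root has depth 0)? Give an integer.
Answer: 1

Derivation:
Path from root to B: C -> B
Depth = number of edges = 1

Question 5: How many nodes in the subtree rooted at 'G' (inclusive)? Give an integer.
Subtree rooted at G contains: D, E, F, G, H
Count = 5

Answer: 5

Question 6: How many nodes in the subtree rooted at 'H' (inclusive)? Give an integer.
Subtree rooted at H contains: D, F, H
Count = 3

Answer: 3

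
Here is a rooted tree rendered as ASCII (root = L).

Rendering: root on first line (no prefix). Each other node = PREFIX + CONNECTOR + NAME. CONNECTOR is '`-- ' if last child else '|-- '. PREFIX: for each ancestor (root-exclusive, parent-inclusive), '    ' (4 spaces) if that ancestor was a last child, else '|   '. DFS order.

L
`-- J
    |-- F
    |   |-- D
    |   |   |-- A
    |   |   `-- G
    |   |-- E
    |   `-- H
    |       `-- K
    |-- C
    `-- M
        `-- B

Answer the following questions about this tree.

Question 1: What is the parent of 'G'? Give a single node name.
Answer: D

Derivation:
Scan adjacency: G appears as child of D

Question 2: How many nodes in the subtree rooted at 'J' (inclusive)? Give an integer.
Answer: 11

Derivation:
Subtree rooted at J contains: A, B, C, D, E, F, G, H, J, K, M
Count = 11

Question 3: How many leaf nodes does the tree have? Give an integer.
Answer: 6

Derivation:
Leaves (nodes with no children): A, B, C, E, G, K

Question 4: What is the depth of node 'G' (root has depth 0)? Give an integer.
Path from root to G: L -> J -> F -> D -> G
Depth = number of edges = 4

Answer: 4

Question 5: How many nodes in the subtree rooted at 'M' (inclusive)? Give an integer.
Subtree rooted at M contains: B, M
Count = 2

Answer: 2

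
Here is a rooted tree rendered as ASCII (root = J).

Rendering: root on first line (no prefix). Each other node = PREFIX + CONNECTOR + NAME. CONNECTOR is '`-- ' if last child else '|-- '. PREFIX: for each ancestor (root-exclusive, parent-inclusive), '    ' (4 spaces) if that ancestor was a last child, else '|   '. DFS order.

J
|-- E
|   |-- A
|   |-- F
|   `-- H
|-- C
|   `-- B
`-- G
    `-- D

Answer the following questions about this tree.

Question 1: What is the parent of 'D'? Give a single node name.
Scan adjacency: D appears as child of G

Answer: G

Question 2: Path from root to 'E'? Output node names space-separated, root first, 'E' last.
Answer: J E

Derivation:
Walk down from root: J -> E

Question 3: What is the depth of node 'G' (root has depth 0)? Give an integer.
Answer: 1

Derivation:
Path from root to G: J -> G
Depth = number of edges = 1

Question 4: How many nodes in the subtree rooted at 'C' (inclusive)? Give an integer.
Subtree rooted at C contains: B, C
Count = 2

Answer: 2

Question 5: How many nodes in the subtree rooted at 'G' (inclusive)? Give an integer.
Answer: 2

Derivation:
Subtree rooted at G contains: D, G
Count = 2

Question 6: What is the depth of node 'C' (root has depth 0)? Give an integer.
Path from root to C: J -> C
Depth = number of edges = 1

Answer: 1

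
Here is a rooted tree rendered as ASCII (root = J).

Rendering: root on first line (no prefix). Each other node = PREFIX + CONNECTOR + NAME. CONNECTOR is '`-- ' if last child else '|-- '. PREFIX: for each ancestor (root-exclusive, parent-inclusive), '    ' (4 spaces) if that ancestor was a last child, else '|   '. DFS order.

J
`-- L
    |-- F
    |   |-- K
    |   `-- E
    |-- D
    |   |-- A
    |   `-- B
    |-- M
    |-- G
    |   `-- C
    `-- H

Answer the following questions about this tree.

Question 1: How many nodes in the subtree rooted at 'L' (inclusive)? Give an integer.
Subtree rooted at L contains: A, B, C, D, E, F, G, H, K, L, M
Count = 11

Answer: 11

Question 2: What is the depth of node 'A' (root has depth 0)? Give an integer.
Path from root to A: J -> L -> D -> A
Depth = number of edges = 3

Answer: 3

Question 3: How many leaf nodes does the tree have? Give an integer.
Answer: 7

Derivation:
Leaves (nodes with no children): A, B, C, E, H, K, M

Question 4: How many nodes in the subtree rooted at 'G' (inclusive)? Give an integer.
Answer: 2

Derivation:
Subtree rooted at G contains: C, G
Count = 2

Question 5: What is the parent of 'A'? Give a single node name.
Scan adjacency: A appears as child of D

Answer: D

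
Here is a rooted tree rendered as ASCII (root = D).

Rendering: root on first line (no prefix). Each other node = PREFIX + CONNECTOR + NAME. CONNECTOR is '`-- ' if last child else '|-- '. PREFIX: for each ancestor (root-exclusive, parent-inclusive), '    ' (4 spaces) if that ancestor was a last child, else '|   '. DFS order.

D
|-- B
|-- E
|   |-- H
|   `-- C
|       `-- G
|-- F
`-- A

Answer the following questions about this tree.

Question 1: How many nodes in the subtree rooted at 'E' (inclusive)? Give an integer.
Subtree rooted at E contains: C, E, G, H
Count = 4

Answer: 4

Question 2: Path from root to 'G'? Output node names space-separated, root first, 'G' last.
Walk down from root: D -> E -> C -> G

Answer: D E C G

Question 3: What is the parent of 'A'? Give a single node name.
Scan adjacency: A appears as child of D

Answer: D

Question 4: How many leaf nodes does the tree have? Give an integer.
Leaves (nodes with no children): A, B, F, G, H

Answer: 5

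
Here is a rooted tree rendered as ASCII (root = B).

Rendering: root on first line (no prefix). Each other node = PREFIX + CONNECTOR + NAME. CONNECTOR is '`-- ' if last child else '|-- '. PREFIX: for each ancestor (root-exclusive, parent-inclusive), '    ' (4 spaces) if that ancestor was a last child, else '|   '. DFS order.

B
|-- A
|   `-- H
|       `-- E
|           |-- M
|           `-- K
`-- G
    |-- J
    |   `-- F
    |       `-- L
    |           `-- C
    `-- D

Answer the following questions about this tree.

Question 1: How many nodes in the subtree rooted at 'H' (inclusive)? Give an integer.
Answer: 4

Derivation:
Subtree rooted at H contains: E, H, K, M
Count = 4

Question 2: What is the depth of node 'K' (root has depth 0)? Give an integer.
Path from root to K: B -> A -> H -> E -> K
Depth = number of edges = 4

Answer: 4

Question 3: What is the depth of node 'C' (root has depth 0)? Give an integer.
Answer: 5

Derivation:
Path from root to C: B -> G -> J -> F -> L -> C
Depth = number of edges = 5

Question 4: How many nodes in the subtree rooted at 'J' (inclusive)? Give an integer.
Subtree rooted at J contains: C, F, J, L
Count = 4

Answer: 4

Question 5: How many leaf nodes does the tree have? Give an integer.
Leaves (nodes with no children): C, D, K, M

Answer: 4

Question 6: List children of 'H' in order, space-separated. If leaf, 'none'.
Node H's children (from adjacency): E

Answer: E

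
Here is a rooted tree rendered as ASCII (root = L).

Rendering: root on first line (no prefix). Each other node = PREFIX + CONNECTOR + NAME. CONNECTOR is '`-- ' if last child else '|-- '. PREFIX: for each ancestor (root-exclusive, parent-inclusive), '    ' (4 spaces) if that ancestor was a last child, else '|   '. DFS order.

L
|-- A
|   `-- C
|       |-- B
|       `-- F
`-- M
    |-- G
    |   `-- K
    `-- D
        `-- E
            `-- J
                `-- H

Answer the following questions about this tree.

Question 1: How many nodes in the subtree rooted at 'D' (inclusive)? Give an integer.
Subtree rooted at D contains: D, E, H, J
Count = 4

Answer: 4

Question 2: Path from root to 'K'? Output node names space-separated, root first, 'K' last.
Answer: L M G K

Derivation:
Walk down from root: L -> M -> G -> K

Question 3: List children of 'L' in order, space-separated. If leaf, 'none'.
Answer: A M

Derivation:
Node L's children (from adjacency): A, M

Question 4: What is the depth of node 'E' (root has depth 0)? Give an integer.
Answer: 3

Derivation:
Path from root to E: L -> M -> D -> E
Depth = number of edges = 3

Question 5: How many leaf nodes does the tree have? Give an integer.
Answer: 4

Derivation:
Leaves (nodes with no children): B, F, H, K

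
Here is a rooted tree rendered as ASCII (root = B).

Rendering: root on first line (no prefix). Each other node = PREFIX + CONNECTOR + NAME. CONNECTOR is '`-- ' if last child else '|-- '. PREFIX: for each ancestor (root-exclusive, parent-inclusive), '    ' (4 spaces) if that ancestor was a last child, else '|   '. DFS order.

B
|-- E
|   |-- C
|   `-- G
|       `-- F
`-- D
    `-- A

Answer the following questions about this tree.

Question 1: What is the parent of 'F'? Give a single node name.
Answer: G

Derivation:
Scan adjacency: F appears as child of G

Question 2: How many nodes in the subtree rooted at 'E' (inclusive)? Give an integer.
Subtree rooted at E contains: C, E, F, G
Count = 4

Answer: 4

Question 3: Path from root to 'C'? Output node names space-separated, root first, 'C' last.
Answer: B E C

Derivation:
Walk down from root: B -> E -> C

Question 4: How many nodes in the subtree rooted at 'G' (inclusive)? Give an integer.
Answer: 2

Derivation:
Subtree rooted at G contains: F, G
Count = 2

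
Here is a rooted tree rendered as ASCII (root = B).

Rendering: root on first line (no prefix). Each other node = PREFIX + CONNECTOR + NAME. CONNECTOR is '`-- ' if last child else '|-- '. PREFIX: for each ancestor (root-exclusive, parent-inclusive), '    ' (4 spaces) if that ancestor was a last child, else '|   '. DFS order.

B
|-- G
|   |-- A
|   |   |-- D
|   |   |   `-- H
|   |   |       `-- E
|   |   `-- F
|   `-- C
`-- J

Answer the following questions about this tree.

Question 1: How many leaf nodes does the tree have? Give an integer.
Leaves (nodes with no children): C, E, F, J

Answer: 4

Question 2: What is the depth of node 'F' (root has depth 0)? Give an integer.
Answer: 3

Derivation:
Path from root to F: B -> G -> A -> F
Depth = number of edges = 3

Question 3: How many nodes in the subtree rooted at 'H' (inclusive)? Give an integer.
Subtree rooted at H contains: E, H
Count = 2

Answer: 2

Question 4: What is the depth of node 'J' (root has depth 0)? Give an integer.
Answer: 1

Derivation:
Path from root to J: B -> J
Depth = number of edges = 1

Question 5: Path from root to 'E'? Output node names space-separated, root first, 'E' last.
Answer: B G A D H E

Derivation:
Walk down from root: B -> G -> A -> D -> H -> E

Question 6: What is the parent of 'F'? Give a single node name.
Answer: A

Derivation:
Scan adjacency: F appears as child of A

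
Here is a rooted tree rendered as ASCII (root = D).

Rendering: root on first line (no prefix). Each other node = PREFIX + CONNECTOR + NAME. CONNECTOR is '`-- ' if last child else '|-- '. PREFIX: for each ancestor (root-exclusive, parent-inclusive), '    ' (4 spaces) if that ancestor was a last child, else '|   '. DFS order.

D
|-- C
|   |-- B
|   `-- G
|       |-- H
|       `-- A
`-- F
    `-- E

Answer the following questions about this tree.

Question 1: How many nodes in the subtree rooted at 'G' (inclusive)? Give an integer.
Answer: 3

Derivation:
Subtree rooted at G contains: A, G, H
Count = 3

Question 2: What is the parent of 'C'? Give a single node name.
Scan adjacency: C appears as child of D

Answer: D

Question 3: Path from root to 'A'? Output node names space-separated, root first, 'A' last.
Answer: D C G A

Derivation:
Walk down from root: D -> C -> G -> A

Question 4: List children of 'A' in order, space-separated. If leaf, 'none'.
Answer: none

Derivation:
Node A's children (from adjacency): (leaf)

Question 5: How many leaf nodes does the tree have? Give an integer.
Answer: 4

Derivation:
Leaves (nodes with no children): A, B, E, H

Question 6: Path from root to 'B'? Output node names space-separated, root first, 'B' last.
Walk down from root: D -> C -> B

Answer: D C B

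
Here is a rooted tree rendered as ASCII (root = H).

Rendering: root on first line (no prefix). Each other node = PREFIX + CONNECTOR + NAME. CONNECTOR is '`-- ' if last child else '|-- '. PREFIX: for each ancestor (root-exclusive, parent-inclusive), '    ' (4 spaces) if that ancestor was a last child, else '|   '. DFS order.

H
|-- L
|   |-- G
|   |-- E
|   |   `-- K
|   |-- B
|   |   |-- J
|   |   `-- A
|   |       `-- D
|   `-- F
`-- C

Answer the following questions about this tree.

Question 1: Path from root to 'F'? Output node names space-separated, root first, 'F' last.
Walk down from root: H -> L -> F

Answer: H L F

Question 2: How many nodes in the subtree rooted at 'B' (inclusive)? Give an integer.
Subtree rooted at B contains: A, B, D, J
Count = 4

Answer: 4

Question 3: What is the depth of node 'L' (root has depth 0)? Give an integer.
Path from root to L: H -> L
Depth = number of edges = 1

Answer: 1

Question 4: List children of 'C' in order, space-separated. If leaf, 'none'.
Node C's children (from adjacency): (leaf)

Answer: none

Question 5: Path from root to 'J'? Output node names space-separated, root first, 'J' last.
Walk down from root: H -> L -> B -> J

Answer: H L B J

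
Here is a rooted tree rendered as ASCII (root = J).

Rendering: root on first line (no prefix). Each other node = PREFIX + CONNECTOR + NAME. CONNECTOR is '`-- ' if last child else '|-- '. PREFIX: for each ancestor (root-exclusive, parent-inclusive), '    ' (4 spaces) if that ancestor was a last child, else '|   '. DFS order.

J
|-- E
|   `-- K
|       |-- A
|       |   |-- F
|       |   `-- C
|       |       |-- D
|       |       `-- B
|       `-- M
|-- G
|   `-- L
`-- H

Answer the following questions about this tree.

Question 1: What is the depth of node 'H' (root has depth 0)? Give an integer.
Answer: 1

Derivation:
Path from root to H: J -> H
Depth = number of edges = 1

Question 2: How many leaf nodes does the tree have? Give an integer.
Leaves (nodes with no children): B, D, F, H, L, M

Answer: 6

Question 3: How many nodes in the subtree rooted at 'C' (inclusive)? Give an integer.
Subtree rooted at C contains: B, C, D
Count = 3

Answer: 3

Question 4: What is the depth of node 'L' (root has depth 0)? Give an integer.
Answer: 2

Derivation:
Path from root to L: J -> G -> L
Depth = number of edges = 2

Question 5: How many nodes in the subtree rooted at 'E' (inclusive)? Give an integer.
Answer: 8

Derivation:
Subtree rooted at E contains: A, B, C, D, E, F, K, M
Count = 8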